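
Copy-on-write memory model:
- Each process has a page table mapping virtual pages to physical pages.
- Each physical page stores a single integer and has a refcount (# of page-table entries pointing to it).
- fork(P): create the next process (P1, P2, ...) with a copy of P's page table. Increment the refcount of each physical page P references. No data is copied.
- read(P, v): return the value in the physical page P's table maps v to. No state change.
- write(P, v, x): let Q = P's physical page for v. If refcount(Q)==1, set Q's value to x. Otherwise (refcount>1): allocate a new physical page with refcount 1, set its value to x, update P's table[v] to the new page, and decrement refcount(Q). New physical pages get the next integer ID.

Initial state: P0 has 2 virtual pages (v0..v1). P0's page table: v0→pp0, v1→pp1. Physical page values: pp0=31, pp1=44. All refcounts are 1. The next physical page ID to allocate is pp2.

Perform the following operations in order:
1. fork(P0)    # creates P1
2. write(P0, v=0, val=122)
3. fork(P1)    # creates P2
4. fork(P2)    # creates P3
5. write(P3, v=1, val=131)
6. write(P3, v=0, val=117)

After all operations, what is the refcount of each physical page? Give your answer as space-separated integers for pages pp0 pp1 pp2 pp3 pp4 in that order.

Answer: 2 3 1 1 1

Derivation:
Op 1: fork(P0) -> P1. 2 ppages; refcounts: pp0:2 pp1:2
Op 2: write(P0, v0, 122). refcount(pp0)=2>1 -> COPY to pp2. 3 ppages; refcounts: pp0:1 pp1:2 pp2:1
Op 3: fork(P1) -> P2. 3 ppages; refcounts: pp0:2 pp1:3 pp2:1
Op 4: fork(P2) -> P3. 3 ppages; refcounts: pp0:3 pp1:4 pp2:1
Op 5: write(P3, v1, 131). refcount(pp1)=4>1 -> COPY to pp3. 4 ppages; refcounts: pp0:3 pp1:3 pp2:1 pp3:1
Op 6: write(P3, v0, 117). refcount(pp0)=3>1 -> COPY to pp4. 5 ppages; refcounts: pp0:2 pp1:3 pp2:1 pp3:1 pp4:1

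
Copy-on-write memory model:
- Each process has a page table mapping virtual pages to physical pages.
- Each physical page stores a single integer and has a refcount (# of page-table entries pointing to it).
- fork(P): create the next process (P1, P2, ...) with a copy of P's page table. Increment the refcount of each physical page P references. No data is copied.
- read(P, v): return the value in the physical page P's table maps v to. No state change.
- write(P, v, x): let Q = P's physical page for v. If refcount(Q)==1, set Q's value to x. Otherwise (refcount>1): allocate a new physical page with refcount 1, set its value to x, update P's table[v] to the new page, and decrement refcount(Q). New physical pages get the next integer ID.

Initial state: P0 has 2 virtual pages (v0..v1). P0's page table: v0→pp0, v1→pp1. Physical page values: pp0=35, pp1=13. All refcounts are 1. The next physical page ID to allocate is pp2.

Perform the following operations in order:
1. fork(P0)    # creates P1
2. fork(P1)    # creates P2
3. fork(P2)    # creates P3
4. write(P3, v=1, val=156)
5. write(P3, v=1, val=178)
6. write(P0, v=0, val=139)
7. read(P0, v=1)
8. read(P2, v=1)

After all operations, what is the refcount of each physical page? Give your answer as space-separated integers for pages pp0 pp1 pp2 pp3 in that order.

Op 1: fork(P0) -> P1. 2 ppages; refcounts: pp0:2 pp1:2
Op 2: fork(P1) -> P2. 2 ppages; refcounts: pp0:3 pp1:3
Op 3: fork(P2) -> P3. 2 ppages; refcounts: pp0:4 pp1:4
Op 4: write(P3, v1, 156). refcount(pp1)=4>1 -> COPY to pp2. 3 ppages; refcounts: pp0:4 pp1:3 pp2:1
Op 5: write(P3, v1, 178). refcount(pp2)=1 -> write in place. 3 ppages; refcounts: pp0:4 pp1:3 pp2:1
Op 6: write(P0, v0, 139). refcount(pp0)=4>1 -> COPY to pp3. 4 ppages; refcounts: pp0:3 pp1:3 pp2:1 pp3:1
Op 7: read(P0, v1) -> 13. No state change.
Op 8: read(P2, v1) -> 13. No state change.

Answer: 3 3 1 1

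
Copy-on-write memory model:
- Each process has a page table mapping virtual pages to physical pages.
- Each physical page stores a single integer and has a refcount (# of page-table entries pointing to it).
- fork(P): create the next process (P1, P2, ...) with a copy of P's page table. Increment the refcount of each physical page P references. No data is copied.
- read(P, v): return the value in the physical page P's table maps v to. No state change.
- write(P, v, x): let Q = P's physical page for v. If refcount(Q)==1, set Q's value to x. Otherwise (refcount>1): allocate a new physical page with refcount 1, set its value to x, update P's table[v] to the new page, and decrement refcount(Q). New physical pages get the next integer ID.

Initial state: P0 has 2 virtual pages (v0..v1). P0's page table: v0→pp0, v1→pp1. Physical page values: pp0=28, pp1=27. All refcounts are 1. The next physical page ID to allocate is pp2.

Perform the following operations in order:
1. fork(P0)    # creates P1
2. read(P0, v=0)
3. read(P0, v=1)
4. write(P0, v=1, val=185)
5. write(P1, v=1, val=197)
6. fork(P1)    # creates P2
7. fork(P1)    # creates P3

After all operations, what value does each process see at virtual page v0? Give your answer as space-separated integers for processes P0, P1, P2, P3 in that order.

Op 1: fork(P0) -> P1. 2 ppages; refcounts: pp0:2 pp1:2
Op 2: read(P0, v0) -> 28. No state change.
Op 3: read(P0, v1) -> 27. No state change.
Op 4: write(P0, v1, 185). refcount(pp1)=2>1 -> COPY to pp2. 3 ppages; refcounts: pp0:2 pp1:1 pp2:1
Op 5: write(P1, v1, 197). refcount(pp1)=1 -> write in place. 3 ppages; refcounts: pp0:2 pp1:1 pp2:1
Op 6: fork(P1) -> P2. 3 ppages; refcounts: pp0:3 pp1:2 pp2:1
Op 7: fork(P1) -> P3. 3 ppages; refcounts: pp0:4 pp1:3 pp2:1
P0: v0 -> pp0 = 28
P1: v0 -> pp0 = 28
P2: v0 -> pp0 = 28
P3: v0 -> pp0 = 28

Answer: 28 28 28 28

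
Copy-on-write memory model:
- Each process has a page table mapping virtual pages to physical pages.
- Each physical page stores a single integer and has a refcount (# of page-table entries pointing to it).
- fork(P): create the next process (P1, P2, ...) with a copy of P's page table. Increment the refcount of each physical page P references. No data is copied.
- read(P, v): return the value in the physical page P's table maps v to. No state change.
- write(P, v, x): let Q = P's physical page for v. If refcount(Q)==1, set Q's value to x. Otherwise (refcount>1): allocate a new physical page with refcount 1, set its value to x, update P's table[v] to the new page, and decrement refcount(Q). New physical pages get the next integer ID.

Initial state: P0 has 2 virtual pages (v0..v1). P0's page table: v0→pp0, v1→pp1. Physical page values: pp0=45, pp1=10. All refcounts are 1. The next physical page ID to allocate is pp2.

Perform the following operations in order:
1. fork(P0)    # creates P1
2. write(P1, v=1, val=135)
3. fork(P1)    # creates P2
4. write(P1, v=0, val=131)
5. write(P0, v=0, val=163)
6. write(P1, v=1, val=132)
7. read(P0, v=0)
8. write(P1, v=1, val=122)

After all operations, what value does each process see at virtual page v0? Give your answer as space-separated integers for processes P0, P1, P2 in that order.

Answer: 163 131 45

Derivation:
Op 1: fork(P0) -> P1. 2 ppages; refcounts: pp0:2 pp1:2
Op 2: write(P1, v1, 135). refcount(pp1)=2>1 -> COPY to pp2. 3 ppages; refcounts: pp0:2 pp1:1 pp2:1
Op 3: fork(P1) -> P2. 3 ppages; refcounts: pp0:3 pp1:1 pp2:2
Op 4: write(P1, v0, 131). refcount(pp0)=3>1 -> COPY to pp3. 4 ppages; refcounts: pp0:2 pp1:1 pp2:2 pp3:1
Op 5: write(P0, v0, 163). refcount(pp0)=2>1 -> COPY to pp4. 5 ppages; refcounts: pp0:1 pp1:1 pp2:2 pp3:1 pp4:1
Op 6: write(P1, v1, 132). refcount(pp2)=2>1 -> COPY to pp5. 6 ppages; refcounts: pp0:1 pp1:1 pp2:1 pp3:1 pp4:1 pp5:1
Op 7: read(P0, v0) -> 163. No state change.
Op 8: write(P1, v1, 122). refcount(pp5)=1 -> write in place. 6 ppages; refcounts: pp0:1 pp1:1 pp2:1 pp3:1 pp4:1 pp5:1
P0: v0 -> pp4 = 163
P1: v0 -> pp3 = 131
P2: v0 -> pp0 = 45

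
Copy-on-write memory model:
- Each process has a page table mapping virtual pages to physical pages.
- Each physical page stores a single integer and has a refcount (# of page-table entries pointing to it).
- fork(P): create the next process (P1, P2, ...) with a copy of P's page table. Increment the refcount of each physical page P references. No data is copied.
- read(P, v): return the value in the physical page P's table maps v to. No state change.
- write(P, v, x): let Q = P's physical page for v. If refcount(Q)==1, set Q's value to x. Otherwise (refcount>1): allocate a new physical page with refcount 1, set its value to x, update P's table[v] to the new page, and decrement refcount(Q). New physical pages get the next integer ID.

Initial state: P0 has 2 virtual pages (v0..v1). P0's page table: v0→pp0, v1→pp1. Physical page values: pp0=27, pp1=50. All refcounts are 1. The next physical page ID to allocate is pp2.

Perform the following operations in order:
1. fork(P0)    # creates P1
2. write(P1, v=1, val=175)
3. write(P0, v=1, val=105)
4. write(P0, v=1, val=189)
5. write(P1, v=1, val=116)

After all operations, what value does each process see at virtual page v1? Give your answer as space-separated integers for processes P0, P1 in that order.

Answer: 189 116

Derivation:
Op 1: fork(P0) -> P1. 2 ppages; refcounts: pp0:2 pp1:2
Op 2: write(P1, v1, 175). refcount(pp1)=2>1 -> COPY to pp2. 3 ppages; refcounts: pp0:2 pp1:1 pp2:1
Op 3: write(P0, v1, 105). refcount(pp1)=1 -> write in place. 3 ppages; refcounts: pp0:2 pp1:1 pp2:1
Op 4: write(P0, v1, 189). refcount(pp1)=1 -> write in place. 3 ppages; refcounts: pp0:2 pp1:1 pp2:1
Op 5: write(P1, v1, 116). refcount(pp2)=1 -> write in place. 3 ppages; refcounts: pp0:2 pp1:1 pp2:1
P0: v1 -> pp1 = 189
P1: v1 -> pp2 = 116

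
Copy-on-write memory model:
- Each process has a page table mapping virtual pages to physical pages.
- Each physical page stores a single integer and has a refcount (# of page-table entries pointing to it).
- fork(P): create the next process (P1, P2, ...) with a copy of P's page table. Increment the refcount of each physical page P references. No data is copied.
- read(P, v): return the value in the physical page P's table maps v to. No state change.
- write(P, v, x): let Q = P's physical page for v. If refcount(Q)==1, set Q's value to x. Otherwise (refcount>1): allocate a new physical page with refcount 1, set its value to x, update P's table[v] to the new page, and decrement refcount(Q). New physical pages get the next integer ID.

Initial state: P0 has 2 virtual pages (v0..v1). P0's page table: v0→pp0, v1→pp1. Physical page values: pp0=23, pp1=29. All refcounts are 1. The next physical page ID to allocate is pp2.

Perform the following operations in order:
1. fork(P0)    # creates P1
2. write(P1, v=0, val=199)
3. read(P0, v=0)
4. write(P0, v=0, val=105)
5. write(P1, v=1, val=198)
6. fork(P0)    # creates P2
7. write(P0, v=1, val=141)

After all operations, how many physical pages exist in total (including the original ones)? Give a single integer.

Op 1: fork(P0) -> P1. 2 ppages; refcounts: pp0:2 pp1:2
Op 2: write(P1, v0, 199). refcount(pp0)=2>1 -> COPY to pp2. 3 ppages; refcounts: pp0:1 pp1:2 pp2:1
Op 3: read(P0, v0) -> 23. No state change.
Op 4: write(P0, v0, 105). refcount(pp0)=1 -> write in place. 3 ppages; refcounts: pp0:1 pp1:2 pp2:1
Op 5: write(P1, v1, 198). refcount(pp1)=2>1 -> COPY to pp3. 4 ppages; refcounts: pp0:1 pp1:1 pp2:1 pp3:1
Op 6: fork(P0) -> P2. 4 ppages; refcounts: pp0:2 pp1:2 pp2:1 pp3:1
Op 7: write(P0, v1, 141). refcount(pp1)=2>1 -> COPY to pp4. 5 ppages; refcounts: pp0:2 pp1:1 pp2:1 pp3:1 pp4:1

Answer: 5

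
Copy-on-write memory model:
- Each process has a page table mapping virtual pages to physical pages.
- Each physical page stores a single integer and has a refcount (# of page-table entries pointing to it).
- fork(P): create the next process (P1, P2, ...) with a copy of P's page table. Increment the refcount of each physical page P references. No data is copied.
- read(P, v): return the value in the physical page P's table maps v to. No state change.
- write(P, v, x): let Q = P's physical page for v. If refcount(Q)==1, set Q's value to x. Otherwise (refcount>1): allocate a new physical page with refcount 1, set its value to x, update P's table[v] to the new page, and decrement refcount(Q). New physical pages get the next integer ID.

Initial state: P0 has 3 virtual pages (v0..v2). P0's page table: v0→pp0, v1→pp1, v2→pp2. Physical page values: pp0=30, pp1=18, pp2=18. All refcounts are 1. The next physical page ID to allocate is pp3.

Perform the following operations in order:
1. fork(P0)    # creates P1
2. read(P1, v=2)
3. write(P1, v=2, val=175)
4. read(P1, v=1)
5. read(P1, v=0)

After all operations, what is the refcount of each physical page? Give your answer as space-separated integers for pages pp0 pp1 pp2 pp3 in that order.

Answer: 2 2 1 1

Derivation:
Op 1: fork(P0) -> P1. 3 ppages; refcounts: pp0:2 pp1:2 pp2:2
Op 2: read(P1, v2) -> 18. No state change.
Op 3: write(P1, v2, 175). refcount(pp2)=2>1 -> COPY to pp3. 4 ppages; refcounts: pp0:2 pp1:2 pp2:1 pp3:1
Op 4: read(P1, v1) -> 18. No state change.
Op 5: read(P1, v0) -> 30. No state change.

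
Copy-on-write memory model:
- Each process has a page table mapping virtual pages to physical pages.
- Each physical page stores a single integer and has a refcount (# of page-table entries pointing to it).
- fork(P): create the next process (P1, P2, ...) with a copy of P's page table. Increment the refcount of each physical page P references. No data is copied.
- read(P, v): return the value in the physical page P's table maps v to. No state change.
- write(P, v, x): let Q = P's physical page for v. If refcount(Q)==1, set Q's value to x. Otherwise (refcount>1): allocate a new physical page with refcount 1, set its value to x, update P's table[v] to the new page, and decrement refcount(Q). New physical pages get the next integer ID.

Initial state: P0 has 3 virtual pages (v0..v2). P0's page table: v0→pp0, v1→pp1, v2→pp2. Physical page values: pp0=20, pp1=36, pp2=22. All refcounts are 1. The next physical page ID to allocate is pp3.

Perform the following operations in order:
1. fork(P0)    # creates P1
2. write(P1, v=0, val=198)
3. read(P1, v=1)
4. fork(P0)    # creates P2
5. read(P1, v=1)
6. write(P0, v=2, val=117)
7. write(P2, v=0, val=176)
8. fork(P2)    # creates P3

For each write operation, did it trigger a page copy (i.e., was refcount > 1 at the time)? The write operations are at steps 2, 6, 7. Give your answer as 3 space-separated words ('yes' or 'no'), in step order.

Op 1: fork(P0) -> P1. 3 ppages; refcounts: pp0:2 pp1:2 pp2:2
Op 2: write(P1, v0, 198). refcount(pp0)=2>1 -> COPY to pp3. 4 ppages; refcounts: pp0:1 pp1:2 pp2:2 pp3:1
Op 3: read(P1, v1) -> 36. No state change.
Op 4: fork(P0) -> P2. 4 ppages; refcounts: pp0:2 pp1:3 pp2:3 pp3:1
Op 5: read(P1, v1) -> 36. No state change.
Op 6: write(P0, v2, 117). refcount(pp2)=3>1 -> COPY to pp4. 5 ppages; refcounts: pp0:2 pp1:3 pp2:2 pp3:1 pp4:1
Op 7: write(P2, v0, 176). refcount(pp0)=2>1 -> COPY to pp5. 6 ppages; refcounts: pp0:1 pp1:3 pp2:2 pp3:1 pp4:1 pp5:1
Op 8: fork(P2) -> P3. 6 ppages; refcounts: pp0:1 pp1:4 pp2:3 pp3:1 pp4:1 pp5:2

yes yes yes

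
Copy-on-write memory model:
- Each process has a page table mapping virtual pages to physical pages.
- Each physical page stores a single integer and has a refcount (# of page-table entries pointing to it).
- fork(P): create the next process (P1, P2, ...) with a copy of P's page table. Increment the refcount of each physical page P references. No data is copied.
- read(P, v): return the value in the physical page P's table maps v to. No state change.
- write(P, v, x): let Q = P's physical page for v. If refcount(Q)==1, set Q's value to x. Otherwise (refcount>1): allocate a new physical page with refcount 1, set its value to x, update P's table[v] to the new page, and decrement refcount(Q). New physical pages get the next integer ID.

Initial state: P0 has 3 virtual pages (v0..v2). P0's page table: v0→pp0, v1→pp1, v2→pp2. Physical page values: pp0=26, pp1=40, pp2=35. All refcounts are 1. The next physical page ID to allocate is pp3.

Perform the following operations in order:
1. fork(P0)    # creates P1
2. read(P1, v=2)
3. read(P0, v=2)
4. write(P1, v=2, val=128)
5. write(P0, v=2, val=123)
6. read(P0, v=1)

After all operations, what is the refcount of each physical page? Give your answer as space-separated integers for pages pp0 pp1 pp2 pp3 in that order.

Op 1: fork(P0) -> P1. 3 ppages; refcounts: pp0:2 pp1:2 pp2:2
Op 2: read(P1, v2) -> 35. No state change.
Op 3: read(P0, v2) -> 35. No state change.
Op 4: write(P1, v2, 128). refcount(pp2)=2>1 -> COPY to pp3. 4 ppages; refcounts: pp0:2 pp1:2 pp2:1 pp3:1
Op 5: write(P0, v2, 123). refcount(pp2)=1 -> write in place. 4 ppages; refcounts: pp0:2 pp1:2 pp2:1 pp3:1
Op 6: read(P0, v1) -> 40. No state change.

Answer: 2 2 1 1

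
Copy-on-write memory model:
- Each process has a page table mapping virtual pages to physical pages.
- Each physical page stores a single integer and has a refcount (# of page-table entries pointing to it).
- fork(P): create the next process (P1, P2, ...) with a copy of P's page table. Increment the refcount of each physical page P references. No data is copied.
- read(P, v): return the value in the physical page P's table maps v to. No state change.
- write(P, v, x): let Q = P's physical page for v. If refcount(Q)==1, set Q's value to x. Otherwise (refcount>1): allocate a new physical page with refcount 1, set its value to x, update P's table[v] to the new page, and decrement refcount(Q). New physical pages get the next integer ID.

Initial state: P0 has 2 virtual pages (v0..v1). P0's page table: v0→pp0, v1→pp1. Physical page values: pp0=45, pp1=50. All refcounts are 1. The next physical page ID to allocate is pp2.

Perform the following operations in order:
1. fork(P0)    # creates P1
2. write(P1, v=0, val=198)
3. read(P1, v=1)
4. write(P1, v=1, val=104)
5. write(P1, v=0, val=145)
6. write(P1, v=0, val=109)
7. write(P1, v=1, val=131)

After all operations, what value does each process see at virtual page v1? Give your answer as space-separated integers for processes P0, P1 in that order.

Op 1: fork(P0) -> P1. 2 ppages; refcounts: pp0:2 pp1:2
Op 2: write(P1, v0, 198). refcount(pp0)=2>1 -> COPY to pp2. 3 ppages; refcounts: pp0:1 pp1:2 pp2:1
Op 3: read(P1, v1) -> 50. No state change.
Op 4: write(P1, v1, 104). refcount(pp1)=2>1 -> COPY to pp3. 4 ppages; refcounts: pp0:1 pp1:1 pp2:1 pp3:1
Op 5: write(P1, v0, 145). refcount(pp2)=1 -> write in place. 4 ppages; refcounts: pp0:1 pp1:1 pp2:1 pp3:1
Op 6: write(P1, v0, 109). refcount(pp2)=1 -> write in place. 4 ppages; refcounts: pp0:1 pp1:1 pp2:1 pp3:1
Op 7: write(P1, v1, 131). refcount(pp3)=1 -> write in place. 4 ppages; refcounts: pp0:1 pp1:1 pp2:1 pp3:1
P0: v1 -> pp1 = 50
P1: v1 -> pp3 = 131

Answer: 50 131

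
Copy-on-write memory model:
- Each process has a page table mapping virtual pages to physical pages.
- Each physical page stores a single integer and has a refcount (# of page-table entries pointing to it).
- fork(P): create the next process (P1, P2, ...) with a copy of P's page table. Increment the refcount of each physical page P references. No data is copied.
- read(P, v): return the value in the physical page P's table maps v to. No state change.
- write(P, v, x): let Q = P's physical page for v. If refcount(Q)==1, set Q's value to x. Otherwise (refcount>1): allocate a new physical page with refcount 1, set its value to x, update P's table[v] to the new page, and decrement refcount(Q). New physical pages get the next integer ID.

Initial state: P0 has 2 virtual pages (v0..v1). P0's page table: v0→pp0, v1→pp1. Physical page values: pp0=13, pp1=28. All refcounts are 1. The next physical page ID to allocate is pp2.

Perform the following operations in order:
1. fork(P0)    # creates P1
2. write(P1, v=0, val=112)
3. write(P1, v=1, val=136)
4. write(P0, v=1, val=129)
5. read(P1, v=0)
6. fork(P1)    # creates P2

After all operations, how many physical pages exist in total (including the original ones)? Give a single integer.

Op 1: fork(P0) -> P1. 2 ppages; refcounts: pp0:2 pp1:2
Op 2: write(P1, v0, 112). refcount(pp0)=2>1 -> COPY to pp2. 3 ppages; refcounts: pp0:1 pp1:2 pp2:1
Op 3: write(P1, v1, 136). refcount(pp1)=2>1 -> COPY to pp3. 4 ppages; refcounts: pp0:1 pp1:1 pp2:1 pp3:1
Op 4: write(P0, v1, 129). refcount(pp1)=1 -> write in place. 4 ppages; refcounts: pp0:1 pp1:1 pp2:1 pp3:1
Op 5: read(P1, v0) -> 112. No state change.
Op 6: fork(P1) -> P2. 4 ppages; refcounts: pp0:1 pp1:1 pp2:2 pp3:2

Answer: 4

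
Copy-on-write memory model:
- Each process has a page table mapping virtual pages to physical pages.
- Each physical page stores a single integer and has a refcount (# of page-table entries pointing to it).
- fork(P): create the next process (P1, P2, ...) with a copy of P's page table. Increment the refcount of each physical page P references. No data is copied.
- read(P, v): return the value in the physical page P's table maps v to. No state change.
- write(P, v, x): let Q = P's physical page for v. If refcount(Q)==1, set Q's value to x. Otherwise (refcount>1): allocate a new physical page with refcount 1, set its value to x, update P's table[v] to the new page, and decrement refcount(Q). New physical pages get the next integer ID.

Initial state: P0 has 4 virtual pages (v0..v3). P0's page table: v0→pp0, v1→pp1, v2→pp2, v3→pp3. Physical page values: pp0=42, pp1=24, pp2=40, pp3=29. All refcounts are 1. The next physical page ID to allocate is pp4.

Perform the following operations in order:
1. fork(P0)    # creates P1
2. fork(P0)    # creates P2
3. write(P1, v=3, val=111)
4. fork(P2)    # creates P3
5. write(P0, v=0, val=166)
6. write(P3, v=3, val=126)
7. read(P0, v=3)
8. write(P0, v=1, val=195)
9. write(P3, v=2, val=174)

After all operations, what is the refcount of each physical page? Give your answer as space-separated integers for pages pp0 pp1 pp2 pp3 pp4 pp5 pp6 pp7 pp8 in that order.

Op 1: fork(P0) -> P1. 4 ppages; refcounts: pp0:2 pp1:2 pp2:2 pp3:2
Op 2: fork(P0) -> P2. 4 ppages; refcounts: pp0:3 pp1:3 pp2:3 pp3:3
Op 3: write(P1, v3, 111). refcount(pp3)=3>1 -> COPY to pp4. 5 ppages; refcounts: pp0:3 pp1:3 pp2:3 pp3:2 pp4:1
Op 4: fork(P2) -> P3. 5 ppages; refcounts: pp0:4 pp1:4 pp2:4 pp3:3 pp4:1
Op 5: write(P0, v0, 166). refcount(pp0)=4>1 -> COPY to pp5. 6 ppages; refcounts: pp0:3 pp1:4 pp2:4 pp3:3 pp4:1 pp5:1
Op 6: write(P3, v3, 126). refcount(pp3)=3>1 -> COPY to pp6. 7 ppages; refcounts: pp0:3 pp1:4 pp2:4 pp3:2 pp4:1 pp5:1 pp6:1
Op 7: read(P0, v3) -> 29. No state change.
Op 8: write(P0, v1, 195). refcount(pp1)=4>1 -> COPY to pp7. 8 ppages; refcounts: pp0:3 pp1:3 pp2:4 pp3:2 pp4:1 pp5:1 pp6:1 pp7:1
Op 9: write(P3, v2, 174). refcount(pp2)=4>1 -> COPY to pp8. 9 ppages; refcounts: pp0:3 pp1:3 pp2:3 pp3:2 pp4:1 pp5:1 pp6:1 pp7:1 pp8:1

Answer: 3 3 3 2 1 1 1 1 1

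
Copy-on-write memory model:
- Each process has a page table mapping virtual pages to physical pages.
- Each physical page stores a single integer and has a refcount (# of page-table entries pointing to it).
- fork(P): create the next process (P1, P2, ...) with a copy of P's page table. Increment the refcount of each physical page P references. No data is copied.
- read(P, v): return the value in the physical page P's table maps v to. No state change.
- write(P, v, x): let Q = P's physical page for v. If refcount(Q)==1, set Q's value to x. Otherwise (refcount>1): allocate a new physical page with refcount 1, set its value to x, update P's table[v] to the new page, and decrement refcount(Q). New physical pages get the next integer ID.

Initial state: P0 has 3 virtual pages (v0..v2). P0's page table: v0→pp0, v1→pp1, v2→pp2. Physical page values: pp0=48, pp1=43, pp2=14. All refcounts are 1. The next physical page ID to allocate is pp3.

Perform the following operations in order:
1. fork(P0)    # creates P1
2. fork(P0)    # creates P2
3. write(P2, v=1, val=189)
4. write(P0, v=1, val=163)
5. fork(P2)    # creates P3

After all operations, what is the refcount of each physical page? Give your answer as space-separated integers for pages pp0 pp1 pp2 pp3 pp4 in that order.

Op 1: fork(P0) -> P1. 3 ppages; refcounts: pp0:2 pp1:2 pp2:2
Op 2: fork(P0) -> P2. 3 ppages; refcounts: pp0:3 pp1:3 pp2:3
Op 3: write(P2, v1, 189). refcount(pp1)=3>1 -> COPY to pp3. 4 ppages; refcounts: pp0:3 pp1:2 pp2:3 pp3:1
Op 4: write(P0, v1, 163). refcount(pp1)=2>1 -> COPY to pp4. 5 ppages; refcounts: pp0:3 pp1:1 pp2:3 pp3:1 pp4:1
Op 5: fork(P2) -> P3. 5 ppages; refcounts: pp0:4 pp1:1 pp2:4 pp3:2 pp4:1

Answer: 4 1 4 2 1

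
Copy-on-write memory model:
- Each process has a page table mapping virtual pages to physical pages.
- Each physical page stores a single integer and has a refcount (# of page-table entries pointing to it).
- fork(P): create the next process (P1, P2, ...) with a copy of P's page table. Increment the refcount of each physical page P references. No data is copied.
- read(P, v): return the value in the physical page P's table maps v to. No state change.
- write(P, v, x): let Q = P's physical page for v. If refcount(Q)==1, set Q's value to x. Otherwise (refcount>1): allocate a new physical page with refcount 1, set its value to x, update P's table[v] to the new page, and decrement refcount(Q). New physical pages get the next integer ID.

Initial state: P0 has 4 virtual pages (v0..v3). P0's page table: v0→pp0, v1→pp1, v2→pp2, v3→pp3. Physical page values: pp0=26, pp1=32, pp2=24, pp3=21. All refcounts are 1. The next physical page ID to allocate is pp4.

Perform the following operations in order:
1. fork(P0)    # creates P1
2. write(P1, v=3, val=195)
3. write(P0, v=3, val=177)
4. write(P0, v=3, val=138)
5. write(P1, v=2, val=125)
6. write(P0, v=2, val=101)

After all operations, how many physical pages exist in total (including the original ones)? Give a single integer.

Op 1: fork(P0) -> P1. 4 ppages; refcounts: pp0:2 pp1:2 pp2:2 pp3:2
Op 2: write(P1, v3, 195). refcount(pp3)=2>1 -> COPY to pp4. 5 ppages; refcounts: pp0:2 pp1:2 pp2:2 pp3:1 pp4:1
Op 3: write(P0, v3, 177). refcount(pp3)=1 -> write in place. 5 ppages; refcounts: pp0:2 pp1:2 pp2:2 pp3:1 pp4:1
Op 4: write(P0, v3, 138). refcount(pp3)=1 -> write in place. 5 ppages; refcounts: pp0:2 pp1:2 pp2:2 pp3:1 pp4:1
Op 5: write(P1, v2, 125). refcount(pp2)=2>1 -> COPY to pp5. 6 ppages; refcounts: pp0:2 pp1:2 pp2:1 pp3:1 pp4:1 pp5:1
Op 6: write(P0, v2, 101). refcount(pp2)=1 -> write in place. 6 ppages; refcounts: pp0:2 pp1:2 pp2:1 pp3:1 pp4:1 pp5:1

Answer: 6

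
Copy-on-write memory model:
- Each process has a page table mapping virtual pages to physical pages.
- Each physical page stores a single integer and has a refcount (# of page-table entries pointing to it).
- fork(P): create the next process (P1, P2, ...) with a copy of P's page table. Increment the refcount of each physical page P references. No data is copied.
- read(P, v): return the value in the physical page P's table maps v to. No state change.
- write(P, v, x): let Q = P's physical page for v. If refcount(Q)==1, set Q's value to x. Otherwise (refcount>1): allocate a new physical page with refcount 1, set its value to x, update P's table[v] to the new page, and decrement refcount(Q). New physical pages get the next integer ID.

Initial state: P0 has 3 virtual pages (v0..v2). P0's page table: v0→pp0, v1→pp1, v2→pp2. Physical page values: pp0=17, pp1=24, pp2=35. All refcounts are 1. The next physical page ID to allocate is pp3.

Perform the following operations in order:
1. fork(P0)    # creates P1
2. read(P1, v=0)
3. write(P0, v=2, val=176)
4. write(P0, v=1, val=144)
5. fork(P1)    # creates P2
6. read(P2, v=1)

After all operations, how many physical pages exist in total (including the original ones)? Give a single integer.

Op 1: fork(P0) -> P1. 3 ppages; refcounts: pp0:2 pp1:2 pp2:2
Op 2: read(P1, v0) -> 17. No state change.
Op 3: write(P0, v2, 176). refcount(pp2)=2>1 -> COPY to pp3. 4 ppages; refcounts: pp0:2 pp1:2 pp2:1 pp3:1
Op 4: write(P0, v1, 144). refcount(pp1)=2>1 -> COPY to pp4. 5 ppages; refcounts: pp0:2 pp1:1 pp2:1 pp3:1 pp4:1
Op 5: fork(P1) -> P2. 5 ppages; refcounts: pp0:3 pp1:2 pp2:2 pp3:1 pp4:1
Op 6: read(P2, v1) -> 24. No state change.

Answer: 5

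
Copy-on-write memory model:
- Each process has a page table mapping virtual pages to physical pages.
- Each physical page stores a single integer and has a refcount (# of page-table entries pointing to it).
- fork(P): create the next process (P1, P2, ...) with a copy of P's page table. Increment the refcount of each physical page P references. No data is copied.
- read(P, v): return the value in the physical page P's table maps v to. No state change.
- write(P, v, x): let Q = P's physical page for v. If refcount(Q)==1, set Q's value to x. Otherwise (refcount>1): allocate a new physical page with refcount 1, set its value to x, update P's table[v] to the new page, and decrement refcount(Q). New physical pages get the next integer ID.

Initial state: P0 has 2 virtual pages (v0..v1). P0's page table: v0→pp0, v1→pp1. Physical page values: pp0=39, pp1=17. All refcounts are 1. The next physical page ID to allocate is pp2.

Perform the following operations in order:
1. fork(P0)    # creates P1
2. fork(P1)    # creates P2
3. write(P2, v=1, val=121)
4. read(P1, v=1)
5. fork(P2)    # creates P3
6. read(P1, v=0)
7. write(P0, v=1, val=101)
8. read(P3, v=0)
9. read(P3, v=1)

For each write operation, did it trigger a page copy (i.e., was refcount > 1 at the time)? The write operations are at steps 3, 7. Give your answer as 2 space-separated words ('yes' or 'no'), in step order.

Op 1: fork(P0) -> P1. 2 ppages; refcounts: pp0:2 pp1:2
Op 2: fork(P1) -> P2. 2 ppages; refcounts: pp0:3 pp1:3
Op 3: write(P2, v1, 121). refcount(pp1)=3>1 -> COPY to pp2. 3 ppages; refcounts: pp0:3 pp1:2 pp2:1
Op 4: read(P1, v1) -> 17. No state change.
Op 5: fork(P2) -> P3. 3 ppages; refcounts: pp0:4 pp1:2 pp2:2
Op 6: read(P1, v0) -> 39. No state change.
Op 7: write(P0, v1, 101). refcount(pp1)=2>1 -> COPY to pp3. 4 ppages; refcounts: pp0:4 pp1:1 pp2:2 pp3:1
Op 8: read(P3, v0) -> 39. No state change.
Op 9: read(P3, v1) -> 121. No state change.

yes yes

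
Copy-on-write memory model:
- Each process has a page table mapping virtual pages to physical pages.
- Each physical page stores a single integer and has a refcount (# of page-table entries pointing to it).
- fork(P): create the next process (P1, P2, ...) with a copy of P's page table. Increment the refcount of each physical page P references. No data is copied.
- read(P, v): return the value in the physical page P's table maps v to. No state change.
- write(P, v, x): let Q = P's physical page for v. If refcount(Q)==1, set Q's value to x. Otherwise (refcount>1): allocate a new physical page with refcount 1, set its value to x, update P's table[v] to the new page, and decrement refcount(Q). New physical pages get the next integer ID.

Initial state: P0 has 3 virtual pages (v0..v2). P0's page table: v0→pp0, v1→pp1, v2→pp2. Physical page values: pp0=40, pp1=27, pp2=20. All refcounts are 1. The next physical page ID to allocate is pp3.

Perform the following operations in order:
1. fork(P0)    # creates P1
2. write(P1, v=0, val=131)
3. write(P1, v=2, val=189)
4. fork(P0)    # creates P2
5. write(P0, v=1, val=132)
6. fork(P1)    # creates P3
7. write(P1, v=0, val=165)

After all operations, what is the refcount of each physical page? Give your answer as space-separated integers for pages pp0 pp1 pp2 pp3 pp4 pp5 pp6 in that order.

Answer: 2 3 2 1 2 1 1

Derivation:
Op 1: fork(P0) -> P1. 3 ppages; refcounts: pp0:2 pp1:2 pp2:2
Op 2: write(P1, v0, 131). refcount(pp0)=2>1 -> COPY to pp3. 4 ppages; refcounts: pp0:1 pp1:2 pp2:2 pp3:1
Op 3: write(P1, v2, 189). refcount(pp2)=2>1 -> COPY to pp4. 5 ppages; refcounts: pp0:1 pp1:2 pp2:1 pp3:1 pp4:1
Op 4: fork(P0) -> P2. 5 ppages; refcounts: pp0:2 pp1:3 pp2:2 pp3:1 pp4:1
Op 5: write(P0, v1, 132). refcount(pp1)=3>1 -> COPY to pp5. 6 ppages; refcounts: pp0:2 pp1:2 pp2:2 pp3:1 pp4:1 pp5:1
Op 6: fork(P1) -> P3. 6 ppages; refcounts: pp0:2 pp1:3 pp2:2 pp3:2 pp4:2 pp5:1
Op 7: write(P1, v0, 165). refcount(pp3)=2>1 -> COPY to pp6. 7 ppages; refcounts: pp0:2 pp1:3 pp2:2 pp3:1 pp4:2 pp5:1 pp6:1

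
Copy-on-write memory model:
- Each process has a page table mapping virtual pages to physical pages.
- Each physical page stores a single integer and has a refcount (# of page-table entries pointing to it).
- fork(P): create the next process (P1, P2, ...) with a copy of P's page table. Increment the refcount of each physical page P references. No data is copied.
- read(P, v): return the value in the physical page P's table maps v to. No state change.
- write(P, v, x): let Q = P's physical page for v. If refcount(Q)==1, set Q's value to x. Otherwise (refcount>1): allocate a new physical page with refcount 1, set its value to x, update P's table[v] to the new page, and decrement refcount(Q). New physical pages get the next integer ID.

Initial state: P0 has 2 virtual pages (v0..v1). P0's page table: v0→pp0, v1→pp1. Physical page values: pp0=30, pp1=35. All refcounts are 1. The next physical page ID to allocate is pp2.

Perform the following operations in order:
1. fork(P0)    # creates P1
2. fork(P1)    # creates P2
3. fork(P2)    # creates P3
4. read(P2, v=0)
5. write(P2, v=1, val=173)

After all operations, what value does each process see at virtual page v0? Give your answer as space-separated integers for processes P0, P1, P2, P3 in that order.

Op 1: fork(P0) -> P1. 2 ppages; refcounts: pp0:2 pp1:2
Op 2: fork(P1) -> P2. 2 ppages; refcounts: pp0:3 pp1:3
Op 3: fork(P2) -> P3. 2 ppages; refcounts: pp0:4 pp1:4
Op 4: read(P2, v0) -> 30. No state change.
Op 5: write(P2, v1, 173). refcount(pp1)=4>1 -> COPY to pp2. 3 ppages; refcounts: pp0:4 pp1:3 pp2:1
P0: v0 -> pp0 = 30
P1: v0 -> pp0 = 30
P2: v0 -> pp0 = 30
P3: v0 -> pp0 = 30

Answer: 30 30 30 30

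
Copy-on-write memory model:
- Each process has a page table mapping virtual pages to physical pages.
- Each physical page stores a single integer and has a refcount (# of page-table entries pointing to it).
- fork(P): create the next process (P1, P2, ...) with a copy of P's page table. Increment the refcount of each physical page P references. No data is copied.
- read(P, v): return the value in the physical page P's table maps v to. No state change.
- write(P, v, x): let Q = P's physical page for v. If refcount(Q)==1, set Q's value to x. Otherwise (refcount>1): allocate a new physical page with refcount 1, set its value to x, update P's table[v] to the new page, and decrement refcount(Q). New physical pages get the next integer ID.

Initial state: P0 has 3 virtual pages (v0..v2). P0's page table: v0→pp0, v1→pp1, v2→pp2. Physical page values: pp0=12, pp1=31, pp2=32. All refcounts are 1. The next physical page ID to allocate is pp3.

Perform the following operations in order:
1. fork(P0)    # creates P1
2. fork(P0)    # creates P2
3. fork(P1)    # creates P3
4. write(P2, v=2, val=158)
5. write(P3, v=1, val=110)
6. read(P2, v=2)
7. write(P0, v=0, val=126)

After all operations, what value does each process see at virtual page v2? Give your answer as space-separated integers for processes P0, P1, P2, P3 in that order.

Op 1: fork(P0) -> P1. 3 ppages; refcounts: pp0:2 pp1:2 pp2:2
Op 2: fork(P0) -> P2. 3 ppages; refcounts: pp0:3 pp1:3 pp2:3
Op 3: fork(P1) -> P3. 3 ppages; refcounts: pp0:4 pp1:4 pp2:4
Op 4: write(P2, v2, 158). refcount(pp2)=4>1 -> COPY to pp3. 4 ppages; refcounts: pp0:4 pp1:4 pp2:3 pp3:1
Op 5: write(P3, v1, 110). refcount(pp1)=4>1 -> COPY to pp4. 5 ppages; refcounts: pp0:4 pp1:3 pp2:3 pp3:1 pp4:1
Op 6: read(P2, v2) -> 158. No state change.
Op 7: write(P0, v0, 126). refcount(pp0)=4>1 -> COPY to pp5. 6 ppages; refcounts: pp0:3 pp1:3 pp2:3 pp3:1 pp4:1 pp5:1
P0: v2 -> pp2 = 32
P1: v2 -> pp2 = 32
P2: v2 -> pp3 = 158
P3: v2 -> pp2 = 32

Answer: 32 32 158 32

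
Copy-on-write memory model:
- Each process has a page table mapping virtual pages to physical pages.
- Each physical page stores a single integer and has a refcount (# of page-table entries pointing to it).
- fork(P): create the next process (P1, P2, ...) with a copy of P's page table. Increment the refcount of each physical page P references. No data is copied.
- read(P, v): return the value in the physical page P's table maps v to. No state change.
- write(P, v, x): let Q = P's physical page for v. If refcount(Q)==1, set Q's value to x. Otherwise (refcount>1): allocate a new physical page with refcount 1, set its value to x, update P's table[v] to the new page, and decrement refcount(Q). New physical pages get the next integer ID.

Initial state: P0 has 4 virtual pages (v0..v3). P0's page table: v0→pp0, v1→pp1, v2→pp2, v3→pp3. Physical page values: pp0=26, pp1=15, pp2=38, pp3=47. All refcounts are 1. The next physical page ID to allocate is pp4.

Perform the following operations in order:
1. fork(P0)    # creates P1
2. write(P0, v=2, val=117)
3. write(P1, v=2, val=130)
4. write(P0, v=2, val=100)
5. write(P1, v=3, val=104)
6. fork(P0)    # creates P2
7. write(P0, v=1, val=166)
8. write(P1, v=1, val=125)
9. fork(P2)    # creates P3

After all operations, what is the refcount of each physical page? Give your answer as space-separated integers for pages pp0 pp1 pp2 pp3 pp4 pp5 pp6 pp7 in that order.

Answer: 4 2 1 3 3 1 1 1

Derivation:
Op 1: fork(P0) -> P1. 4 ppages; refcounts: pp0:2 pp1:2 pp2:2 pp3:2
Op 2: write(P0, v2, 117). refcount(pp2)=2>1 -> COPY to pp4. 5 ppages; refcounts: pp0:2 pp1:2 pp2:1 pp3:2 pp4:1
Op 3: write(P1, v2, 130). refcount(pp2)=1 -> write in place. 5 ppages; refcounts: pp0:2 pp1:2 pp2:1 pp3:2 pp4:1
Op 4: write(P0, v2, 100). refcount(pp4)=1 -> write in place. 5 ppages; refcounts: pp0:2 pp1:2 pp2:1 pp3:2 pp4:1
Op 5: write(P1, v3, 104). refcount(pp3)=2>1 -> COPY to pp5. 6 ppages; refcounts: pp0:2 pp1:2 pp2:1 pp3:1 pp4:1 pp5:1
Op 6: fork(P0) -> P2. 6 ppages; refcounts: pp0:3 pp1:3 pp2:1 pp3:2 pp4:2 pp5:1
Op 7: write(P0, v1, 166). refcount(pp1)=3>1 -> COPY to pp6. 7 ppages; refcounts: pp0:3 pp1:2 pp2:1 pp3:2 pp4:2 pp5:1 pp6:1
Op 8: write(P1, v1, 125). refcount(pp1)=2>1 -> COPY to pp7. 8 ppages; refcounts: pp0:3 pp1:1 pp2:1 pp3:2 pp4:2 pp5:1 pp6:1 pp7:1
Op 9: fork(P2) -> P3. 8 ppages; refcounts: pp0:4 pp1:2 pp2:1 pp3:3 pp4:3 pp5:1 pp6:1 pp7:1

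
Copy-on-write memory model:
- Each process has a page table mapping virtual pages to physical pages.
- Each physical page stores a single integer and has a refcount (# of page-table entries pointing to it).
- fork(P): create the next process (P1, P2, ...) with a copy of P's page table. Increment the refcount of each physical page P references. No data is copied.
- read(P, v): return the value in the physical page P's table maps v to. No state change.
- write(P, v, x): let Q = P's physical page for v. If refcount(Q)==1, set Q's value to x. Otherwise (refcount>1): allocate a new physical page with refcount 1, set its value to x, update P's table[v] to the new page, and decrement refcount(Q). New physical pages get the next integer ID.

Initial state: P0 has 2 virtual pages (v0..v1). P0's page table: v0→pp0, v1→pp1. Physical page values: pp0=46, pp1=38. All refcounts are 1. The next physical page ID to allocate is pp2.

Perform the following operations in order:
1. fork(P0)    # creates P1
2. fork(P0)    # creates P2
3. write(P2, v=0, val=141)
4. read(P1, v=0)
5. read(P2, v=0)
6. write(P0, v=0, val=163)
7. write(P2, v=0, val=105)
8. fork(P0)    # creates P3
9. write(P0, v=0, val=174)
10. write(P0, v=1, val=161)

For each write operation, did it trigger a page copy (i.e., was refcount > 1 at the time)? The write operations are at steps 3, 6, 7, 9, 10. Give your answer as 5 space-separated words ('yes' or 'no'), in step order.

Op 1: fork(P0) -> P1. 2 ppages; refcounts: pp0:2 pp1:2
Op 2: fork(P0) -> P2. 2 ppages; refcounts: pp0:3 pp1:3
Op 3: write(P2, v0, 141). refcount(pp0)=3>1 -> COPY to pp2. 3 ppages; refcounts: pp0:2 pp1:3 pp2:1
Op 4: read(P1, v0) -> 46. No state change.
Op 5: read(P2, v0) -> 141. No state change.
Op 6: write(P0, v0, 163). refcount(pp0)=2>1 -> COPY to pp3. 4 ppages; refcounts: pp0:1 pp1:3 pp2:1 pp3:1
Op 7: write(P2, v0, 105). refcount(pp2)=1 -> write in place. 4 ppages; refcounts: pp0:1 pp1:3 pp2:1 pp3:1
Op 8: fork(P0) -> P3. 4 ppages; refcounts: pp0:1 pp1:4 pp2:1 pp3:2
Op 9: write(P0, v0, 174). refcount(pp3)=2>1 -> COPY to pp4. 5 ppages; refcounts: pp0:1 pp1:4 pp2:1 pp3:1 pp4:1
Op 10: write(P0, v1, 161). refcount(pp1)=4>1 -> COPY to pp5. 6 ppages; refcounts: pp0:1 pp1:3 pp2:1 pp3:1 pp4:1 pp5:1

yes yes no yes yes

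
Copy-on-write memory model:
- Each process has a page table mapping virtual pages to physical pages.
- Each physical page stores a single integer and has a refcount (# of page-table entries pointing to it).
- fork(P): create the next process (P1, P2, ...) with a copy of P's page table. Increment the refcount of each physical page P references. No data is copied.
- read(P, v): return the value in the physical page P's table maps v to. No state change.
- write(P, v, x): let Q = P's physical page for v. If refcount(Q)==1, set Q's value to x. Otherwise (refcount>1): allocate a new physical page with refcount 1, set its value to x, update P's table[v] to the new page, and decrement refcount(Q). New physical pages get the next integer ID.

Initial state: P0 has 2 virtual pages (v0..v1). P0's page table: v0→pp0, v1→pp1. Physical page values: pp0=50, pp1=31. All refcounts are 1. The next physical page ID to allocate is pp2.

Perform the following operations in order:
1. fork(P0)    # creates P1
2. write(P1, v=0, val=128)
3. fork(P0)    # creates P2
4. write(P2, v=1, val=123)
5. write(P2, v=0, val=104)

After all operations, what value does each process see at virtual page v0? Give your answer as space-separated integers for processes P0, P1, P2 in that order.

Answer: 50 128 104

Derivation:
Op 1: fork(P0) -> P1. 2 ppages; refcounts: pp0:2 pp1:2
Op 2: write(P1, v0, 128). refcount(pp0)=2>1 -> COPY to pp2. 3 ppages; refcounts: pp0:1 pp1:2 pp2:1
Op 3: fork(P0) -> P2. 3 ppages; refcounts: pp0:2 pp1:3 pp2:1
Op 4: write(P2, v1, 123). refcount(pp1)=3>1 -> COPY to pp3. 4 ppages; refcounts: pp0:2 pp1:2 pp2:1 pp3:1
Op 5: write(P2, v0, 104). refcount(pp0)=2>1 -> COPY to pp4. 5 ppages; refcounts: pp0:1 pp1:2 pp2:1 pp3:1 pp4:1
P0: v0 -> pp0 = 50
P1: v0 -> pp2 = 128
P2: v0 -> pp4 = 104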